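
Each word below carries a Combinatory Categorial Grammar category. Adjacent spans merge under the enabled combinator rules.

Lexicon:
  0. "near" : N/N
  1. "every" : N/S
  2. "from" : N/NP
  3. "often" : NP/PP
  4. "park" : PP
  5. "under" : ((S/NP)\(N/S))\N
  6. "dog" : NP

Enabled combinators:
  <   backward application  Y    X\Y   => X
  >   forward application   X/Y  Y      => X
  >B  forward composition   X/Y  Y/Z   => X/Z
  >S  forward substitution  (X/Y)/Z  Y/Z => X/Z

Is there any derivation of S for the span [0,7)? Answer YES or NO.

[0,7] S   >
  [0,6] S/NP   <
    [0,2] N/S   >B
      [0,1] "near" : N/N
      [1,2] "every" : N/S
    [2,6] (S/NP)\(N/S)   <
      [2,5] N   >
        [2,3] "from" : N/NP
        [3,5] NP   >
          [3,4] "often" : NP/PP
          [4,5] "park" : PP
      [5,6] "under" : ((S/NP)\(N/S))\N
  [6,7] "dog" : NP

YES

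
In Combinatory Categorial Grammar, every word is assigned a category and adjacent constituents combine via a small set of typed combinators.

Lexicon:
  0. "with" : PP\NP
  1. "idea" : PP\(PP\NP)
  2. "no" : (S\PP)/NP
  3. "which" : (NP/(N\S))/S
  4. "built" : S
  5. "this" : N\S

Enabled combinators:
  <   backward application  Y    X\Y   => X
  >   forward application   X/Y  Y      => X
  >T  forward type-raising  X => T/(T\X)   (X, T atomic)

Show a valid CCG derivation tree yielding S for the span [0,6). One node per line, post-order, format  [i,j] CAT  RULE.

[0,6] S   <
  [0,2] PP   <
    [0,1] "with" : PP\NP
    [1,2] "idea" : PP\(PP\NP)
  [2,6] S\PP   >
    [2,3] "no" : (S\PP)/NP
    [3,6] NP   >
      [3,5] NP/(N\S)   >
        [3,4] "which" : (NP/(N\S))/S
        [4,5] "built" : S
      [5,6] "this" : N\S

[0,1] PP\NP  lex  "with"
[1,2] PP\(PP\NP)  lex  "idea"
[0,2] PP  <  k=1
[2,3] (S\PP)/NP  lex  "no"
[3,4] (NP/(N\S))/S  lex  "which"
[4,5] S  lex  "built"
[3,5] NP/(N\S)  >  k=4
[5,6] N\S  lex  "this"
[3,6] NP  >  k=5
[2,6] S\PP  >  k=3
[0,6] S  <  k=2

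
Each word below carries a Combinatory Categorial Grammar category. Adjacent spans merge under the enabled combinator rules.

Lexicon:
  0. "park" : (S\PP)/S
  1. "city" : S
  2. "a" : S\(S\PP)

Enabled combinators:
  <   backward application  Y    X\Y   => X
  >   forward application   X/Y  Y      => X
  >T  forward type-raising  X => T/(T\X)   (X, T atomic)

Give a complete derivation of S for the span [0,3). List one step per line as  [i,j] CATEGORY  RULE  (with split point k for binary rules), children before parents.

[0,3] S   <
  [0,2] S\PP   >
    [0,1] "park" : (S\PP)/S
    [1,2] "city" : S
  [2,3] "a" : S\(S\PP)

[0,1] (S\PP)/S  lex  "park"
[1,2] S  lex  "city"
[0,2] S\PP  >  k=1
[2,3] S\(S\PP)  lex  "a"
[0,3] S  <  k=2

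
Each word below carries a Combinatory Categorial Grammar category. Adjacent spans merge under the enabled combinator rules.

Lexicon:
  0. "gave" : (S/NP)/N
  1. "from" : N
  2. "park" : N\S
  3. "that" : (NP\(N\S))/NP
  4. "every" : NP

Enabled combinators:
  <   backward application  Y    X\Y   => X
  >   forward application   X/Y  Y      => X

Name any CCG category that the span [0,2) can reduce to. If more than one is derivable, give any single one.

S/NP

[0,5] S   >
  [0,2] S/NP   >
    [0,1] "gave" : (S/NP)/N
    [1,2] "from" : N
  [2,5] NP   <
    [2,3] "park" : N\S
    [3,5] NP\(N\S)   >
      [3,4] "that" : (NP\(N\S))/NP
      [4,5] "every" : NP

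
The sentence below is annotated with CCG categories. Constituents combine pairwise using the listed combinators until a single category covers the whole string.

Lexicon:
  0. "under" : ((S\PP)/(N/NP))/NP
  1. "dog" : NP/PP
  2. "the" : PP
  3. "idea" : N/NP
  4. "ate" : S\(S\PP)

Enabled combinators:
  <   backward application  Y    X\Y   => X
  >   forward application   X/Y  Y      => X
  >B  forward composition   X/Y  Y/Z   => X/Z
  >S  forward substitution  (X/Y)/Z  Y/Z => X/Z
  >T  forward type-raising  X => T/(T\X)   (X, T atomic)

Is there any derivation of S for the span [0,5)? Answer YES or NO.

[0,5] S   <
  [0,4] S\PP   >
    [0,3] (S\PP)/(N/NP)   >
      [0,1] "under" : ((S\PP)/(N/NP))/NP
      [1,3] NP   >
        [1,2] "dog" : NP/PP
        [2,3] "the" : PP
    [3,4] "idea" : N/NP
  [4,5] "ate" : S\(S\PP)

YES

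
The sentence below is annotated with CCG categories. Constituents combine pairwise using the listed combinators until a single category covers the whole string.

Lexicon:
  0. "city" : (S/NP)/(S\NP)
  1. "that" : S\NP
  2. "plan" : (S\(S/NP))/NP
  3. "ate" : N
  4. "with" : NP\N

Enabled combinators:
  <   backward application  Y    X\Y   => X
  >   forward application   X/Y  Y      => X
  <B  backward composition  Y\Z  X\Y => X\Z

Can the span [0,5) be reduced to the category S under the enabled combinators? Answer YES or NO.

YES

[0,5] S   <
  [0,2] S/NP   >
    [0,1] "city" : (S/NP)/(S\NP)
    [1,2] "that" : S\NP
  [2,5] S\(S/NP)   >
    [2,3] "plan" : (S\(S/NP))/NP
    [3,5] NP   <
      [3,4] "ate" : N
      [4,5] "with" : NP\N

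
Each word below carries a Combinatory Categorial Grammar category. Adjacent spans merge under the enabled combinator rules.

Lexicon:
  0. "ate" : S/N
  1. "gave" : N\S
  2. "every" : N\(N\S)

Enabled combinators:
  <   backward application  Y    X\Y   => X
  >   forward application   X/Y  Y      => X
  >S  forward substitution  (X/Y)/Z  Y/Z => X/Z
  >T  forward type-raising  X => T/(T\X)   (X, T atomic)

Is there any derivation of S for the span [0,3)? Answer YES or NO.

YES

[0,3] S   >
  [0,1] "ate" : S/N
  [1,3] N   <
    [1,2] "gave" : N\S
    [2,3] "every" : N\(N\S)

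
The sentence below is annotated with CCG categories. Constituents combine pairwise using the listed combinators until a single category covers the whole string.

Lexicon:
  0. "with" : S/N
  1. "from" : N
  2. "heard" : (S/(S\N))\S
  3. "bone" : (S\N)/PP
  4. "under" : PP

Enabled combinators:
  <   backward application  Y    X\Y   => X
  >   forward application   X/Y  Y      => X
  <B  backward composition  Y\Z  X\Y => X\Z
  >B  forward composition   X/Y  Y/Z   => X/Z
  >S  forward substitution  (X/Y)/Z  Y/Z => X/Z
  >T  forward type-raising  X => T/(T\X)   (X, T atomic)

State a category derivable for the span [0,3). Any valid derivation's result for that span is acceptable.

[0,5] S   >
  [0,3] S/(S\N)   <
    [0,2] S   >
      [0,1] "with" : S/N
      [1,2] "from" : N
    [2,3] "heard" : (S/(S\N))\S
  [3,5] S\N   >
    [3,4] "bone" : (S\N)/PP
    [4,5] "under" : PP

S/(S\N)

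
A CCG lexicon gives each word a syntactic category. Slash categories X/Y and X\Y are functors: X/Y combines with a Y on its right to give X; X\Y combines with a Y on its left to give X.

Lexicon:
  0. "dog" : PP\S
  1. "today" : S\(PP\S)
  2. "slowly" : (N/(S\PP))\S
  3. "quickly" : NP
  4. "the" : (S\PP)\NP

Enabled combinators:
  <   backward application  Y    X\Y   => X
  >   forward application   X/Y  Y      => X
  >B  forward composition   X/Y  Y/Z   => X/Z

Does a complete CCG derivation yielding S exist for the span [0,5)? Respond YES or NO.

NO

PP\S S\(PP\S) (N/(S\PP))\S NP (S\PP)\NP
CKY chart[0,5] = {N}; S ∉ chart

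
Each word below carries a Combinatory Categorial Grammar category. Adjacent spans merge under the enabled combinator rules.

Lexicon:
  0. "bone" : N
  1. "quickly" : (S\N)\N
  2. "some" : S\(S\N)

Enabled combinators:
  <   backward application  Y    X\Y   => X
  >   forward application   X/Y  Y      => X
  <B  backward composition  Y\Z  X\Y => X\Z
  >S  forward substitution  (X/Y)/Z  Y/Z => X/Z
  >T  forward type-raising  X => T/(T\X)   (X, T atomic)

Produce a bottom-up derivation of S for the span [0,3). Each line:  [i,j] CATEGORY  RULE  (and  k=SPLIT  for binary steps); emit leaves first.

[0,1] N  lex  "bone"
[1,2] (S\N)\N  lex  "quickly"
[0,2] S\N  <  k=1
[2,3] S\(S\N)  lex  "some"
[0,3] S  <  k=2

[0,3] S   <
  [0,2] S\N   <
    [0,1] "bone" : N
    [1,2] "quickly" : (S\N)\N
  [2,3] "some" : S\(S\N)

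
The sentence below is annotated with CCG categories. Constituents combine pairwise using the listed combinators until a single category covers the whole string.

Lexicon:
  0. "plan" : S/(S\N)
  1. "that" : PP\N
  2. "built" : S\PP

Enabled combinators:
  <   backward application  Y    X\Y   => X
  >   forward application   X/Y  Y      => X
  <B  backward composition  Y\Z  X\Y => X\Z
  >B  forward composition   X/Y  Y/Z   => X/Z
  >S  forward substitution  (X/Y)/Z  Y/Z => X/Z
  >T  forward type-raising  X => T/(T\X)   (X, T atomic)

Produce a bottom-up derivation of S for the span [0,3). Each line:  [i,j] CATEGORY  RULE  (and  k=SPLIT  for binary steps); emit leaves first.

[0,3] S   >
  [0,1] "plan" : S/(S\N)
  [1,3] S\N   <B
    [1,2] "that" : PP\N
    [2,3] "built" : S\PP

[0,1] S/(S\N)  lex  "plan"
[1,2] PP\N  lex  "that"
[2,3] S\PP  lex  "built"
[1,3] S\N  <B  k=2
[0,3] S  >  k=1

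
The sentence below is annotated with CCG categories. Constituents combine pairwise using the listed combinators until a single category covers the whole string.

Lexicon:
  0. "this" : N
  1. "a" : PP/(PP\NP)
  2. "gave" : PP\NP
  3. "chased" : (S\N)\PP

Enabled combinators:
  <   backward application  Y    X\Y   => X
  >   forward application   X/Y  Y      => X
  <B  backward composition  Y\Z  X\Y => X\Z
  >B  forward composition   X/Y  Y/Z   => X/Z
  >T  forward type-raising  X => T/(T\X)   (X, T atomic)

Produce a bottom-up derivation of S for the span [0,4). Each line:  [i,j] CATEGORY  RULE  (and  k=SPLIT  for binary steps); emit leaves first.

[0,4] S   >
  [0,1] S/(S\N)   >T
    [0,1] "this" : N
  [1,4] S\N   <
    [1,3] PP   >
      [1,2] "a" : PP/(PP\NP)
      [2,3] "gave" : PP\NP
    [3,4] "chased" : (S\N)\PP

[0,1] N  lex  "this"
[0,1] S/(S\N)  >T
[1,2] PP/(PP\NP)  lex  "a"
[2,3] PP\NP  lex  "gave"
[1,3] PP  >  k=2
[3,4] (S\N)\PP  lex  "chased"
[1,4] S\N  <  k=3
[0,4] S  >  k=1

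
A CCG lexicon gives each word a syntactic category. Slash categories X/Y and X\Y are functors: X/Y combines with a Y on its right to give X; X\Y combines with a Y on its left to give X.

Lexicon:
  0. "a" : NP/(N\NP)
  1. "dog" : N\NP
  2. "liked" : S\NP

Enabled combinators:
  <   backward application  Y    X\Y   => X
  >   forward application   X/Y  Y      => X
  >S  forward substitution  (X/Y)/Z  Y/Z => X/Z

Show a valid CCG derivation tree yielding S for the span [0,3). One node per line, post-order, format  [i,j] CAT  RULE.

[0,1] NP/(N\NP)  lex  "a"
[1,2] N\NP  lex  "dog"
[0,2] NP  >  k=1
[2,3] S\NP  lex  "liked"
[0,3] S  <  k=2

[0,3] S   <
  [0,2] NP   >
    [0,1] "a" : NP/(N\NP)
    [1,2] "dog" : N\NP
  [2,3] "liked" : S\NP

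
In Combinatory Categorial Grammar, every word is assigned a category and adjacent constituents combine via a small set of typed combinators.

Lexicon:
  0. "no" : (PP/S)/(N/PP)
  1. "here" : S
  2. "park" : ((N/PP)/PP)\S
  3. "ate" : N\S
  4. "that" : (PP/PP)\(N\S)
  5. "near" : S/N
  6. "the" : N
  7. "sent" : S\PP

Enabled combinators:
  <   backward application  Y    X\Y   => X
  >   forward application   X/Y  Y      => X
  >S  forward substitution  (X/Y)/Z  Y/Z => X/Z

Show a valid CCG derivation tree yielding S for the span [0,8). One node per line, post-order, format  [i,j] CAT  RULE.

[0,8] S   <
  [0,7] PP   >
    [0,5] PP/S   >
      [0,1] "no" : (PP/S)/(N/PP)
      [1,5] N/PP   >S
        [1,3] (N/PP)/PP   <
          [1,2] "here" : S
          [2,3] "park" : ((N/PP)/PP)\S
        [3,5] PP/PP   <
          [3,4] "ate" : N\S
          [4,5] "that" : (PP/PP)\(N\S)
    [5,7] S   >
      [5,6] "near" : S/N
      [6,7] "the" : N
  [7,8] "sent" : S\PP

[0,1] (PP/S)/(N/PP)  lex  "no"
[1,2] S  lex  "here"
[2,3] ((N/PP)/PP)\S  lex  "park"
[1,3] (N/PP)/PP  <  k=2
[3,4] N\S  lex  "ate"
[4,5] (PP/PP)\(N\S)  lex  "that"
[3,5] PP/PP  <  k=4
[1,5] N/PP  >S  k=3
[0,5] PP/S  >  k=1
[5,6] S/N  lex  "near"
[6,7] N  lex  "the"
[5,7] S  >  k=6
[0,7] PP  >  k=5
[7,8] S\PP  lex  "sent"
[0,8] S  <  k=7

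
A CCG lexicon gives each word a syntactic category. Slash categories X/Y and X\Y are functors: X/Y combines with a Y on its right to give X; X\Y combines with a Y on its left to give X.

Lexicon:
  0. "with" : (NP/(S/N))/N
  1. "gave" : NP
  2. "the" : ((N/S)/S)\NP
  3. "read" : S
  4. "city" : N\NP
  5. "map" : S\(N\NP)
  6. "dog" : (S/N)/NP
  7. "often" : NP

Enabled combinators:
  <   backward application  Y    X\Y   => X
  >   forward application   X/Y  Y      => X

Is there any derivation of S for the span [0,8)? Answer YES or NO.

(NP/(S/N))/N NP ((N/S)/S)\NP S N\NP S\(N\NP) (S/N)/NP NP
CKY chart[0,8] = {NP}; S ∉ chart

NO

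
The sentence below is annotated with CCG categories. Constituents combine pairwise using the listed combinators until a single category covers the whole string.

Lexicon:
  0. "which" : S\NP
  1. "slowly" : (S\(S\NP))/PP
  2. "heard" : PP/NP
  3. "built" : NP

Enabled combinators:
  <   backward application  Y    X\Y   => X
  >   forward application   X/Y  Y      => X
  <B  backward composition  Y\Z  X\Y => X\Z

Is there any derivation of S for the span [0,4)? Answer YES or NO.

[0,4] S   <
  [0,1] "which" : S\NP
  [1,4] S\(S\NP)   >
    [1,2] "slowly" : (S\(S\NP))/PP
    [2,4] PP   >
      [2,3] "heard" : PP/NP
      [3,4] "built" : NP

YES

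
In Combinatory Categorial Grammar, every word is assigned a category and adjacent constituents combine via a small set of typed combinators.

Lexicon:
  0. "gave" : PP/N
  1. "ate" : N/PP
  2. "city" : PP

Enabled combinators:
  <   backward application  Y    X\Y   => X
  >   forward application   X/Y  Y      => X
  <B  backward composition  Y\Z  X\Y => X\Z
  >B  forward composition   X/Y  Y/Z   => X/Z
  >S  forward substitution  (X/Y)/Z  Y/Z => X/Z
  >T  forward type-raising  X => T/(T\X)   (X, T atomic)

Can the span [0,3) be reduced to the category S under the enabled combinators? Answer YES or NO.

PP/N N/PP PP
CKY chart[0,3] = {N/(N\PP), NP/(NP\PP), PP, PP/(N\N), PP/(PP\PP), S/(S\PP)}; S ∉ chart

NO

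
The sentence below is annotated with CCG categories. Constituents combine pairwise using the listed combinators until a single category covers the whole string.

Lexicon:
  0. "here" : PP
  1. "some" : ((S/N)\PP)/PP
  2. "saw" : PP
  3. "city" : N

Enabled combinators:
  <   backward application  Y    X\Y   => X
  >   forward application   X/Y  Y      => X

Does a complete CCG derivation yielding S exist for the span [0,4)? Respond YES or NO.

YES

[0,4] S   >
  [0,3] S/N   <
    [0,1] "here" : PP
    [1,3] (S/N)\PP   >
      [1,2] "some" : ((S/N)\PP)/PP
      [2,3] "saw" : PP
  [3,4] "city" : N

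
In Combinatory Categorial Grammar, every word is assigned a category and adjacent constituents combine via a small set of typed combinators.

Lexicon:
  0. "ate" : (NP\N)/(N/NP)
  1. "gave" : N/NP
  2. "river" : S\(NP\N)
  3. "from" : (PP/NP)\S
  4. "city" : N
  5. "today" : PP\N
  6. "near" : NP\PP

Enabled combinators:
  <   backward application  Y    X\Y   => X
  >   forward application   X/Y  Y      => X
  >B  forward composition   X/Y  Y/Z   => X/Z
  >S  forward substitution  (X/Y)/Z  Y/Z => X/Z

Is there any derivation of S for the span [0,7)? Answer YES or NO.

(NP\N)/(N/NP) N/NP S\(NP\N) (PP/NP)\S N PP\N NP\PP
CKY chart[0,7] = {PP}; S ∉ chart

NO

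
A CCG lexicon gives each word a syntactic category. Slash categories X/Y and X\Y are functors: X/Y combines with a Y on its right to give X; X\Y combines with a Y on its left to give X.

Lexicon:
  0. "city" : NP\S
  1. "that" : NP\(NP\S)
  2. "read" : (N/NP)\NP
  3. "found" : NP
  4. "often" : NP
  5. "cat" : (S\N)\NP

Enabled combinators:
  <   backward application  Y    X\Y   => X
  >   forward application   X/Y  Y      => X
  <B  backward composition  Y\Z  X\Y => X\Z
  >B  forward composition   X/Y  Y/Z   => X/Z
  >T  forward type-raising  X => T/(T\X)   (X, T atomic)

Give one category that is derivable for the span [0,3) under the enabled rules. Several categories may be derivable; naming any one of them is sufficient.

[0,6] S   <
  [0,4] N   >
    [0,3] N/NP   <
      [0,2] NP   <
        [0,1] "city" : NP\S
        [1,2] "that" : NP\(NP\S)
      [2,3] "read" : (N/NP)\NP
    [3,4] "found" : NP
  [4,6] S\N   <
    [4,5] "often" : NP
    [5,6] "cat" : (S\N)\NP

N/NP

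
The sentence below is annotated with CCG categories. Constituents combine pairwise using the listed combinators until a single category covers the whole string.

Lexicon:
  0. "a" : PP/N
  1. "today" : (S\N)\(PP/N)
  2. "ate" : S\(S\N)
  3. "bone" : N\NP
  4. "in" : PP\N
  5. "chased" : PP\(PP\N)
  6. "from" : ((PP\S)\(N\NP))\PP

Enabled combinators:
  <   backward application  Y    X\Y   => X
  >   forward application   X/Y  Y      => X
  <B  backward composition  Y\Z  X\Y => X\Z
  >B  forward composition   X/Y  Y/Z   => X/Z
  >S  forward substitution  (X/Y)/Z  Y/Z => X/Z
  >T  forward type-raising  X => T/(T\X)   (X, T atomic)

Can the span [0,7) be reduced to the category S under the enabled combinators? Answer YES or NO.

NO

PP/N (S\N)\(PP/N) S\(S\N) N\NP PP\N PP\(PP\N) ((PP\S)\(N\NP))\PP
CKY chart[0,7] = {N/(N\PP), NP/(NP\PP), PP, PP/(PP\PP), S/(S\PP)}; S ∉ chart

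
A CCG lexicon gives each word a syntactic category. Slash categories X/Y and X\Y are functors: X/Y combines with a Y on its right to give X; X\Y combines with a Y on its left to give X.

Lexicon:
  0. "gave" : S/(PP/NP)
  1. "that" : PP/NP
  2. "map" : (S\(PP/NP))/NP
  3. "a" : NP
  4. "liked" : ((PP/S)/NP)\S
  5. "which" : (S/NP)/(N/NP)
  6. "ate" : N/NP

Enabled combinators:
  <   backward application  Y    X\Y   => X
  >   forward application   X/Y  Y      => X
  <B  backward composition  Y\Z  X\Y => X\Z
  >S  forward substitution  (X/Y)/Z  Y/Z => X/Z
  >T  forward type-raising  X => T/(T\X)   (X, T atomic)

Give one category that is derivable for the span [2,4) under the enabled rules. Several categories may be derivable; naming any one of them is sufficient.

S\(PP/NP)

[0,7] S   >
  [0,1] "gave" : S/(PP/NP)
  [1,7] PP/NP   >S
    [1,5] (PP/S)/NP   <
      [1,4] S   <
        [1,2] "that" : PP/NP
        [2,4] S\(PP/NP)   >
          [2,3] "map" : (S\(PP/NP))/NP
          [3,4] "a" : NP
      [4,5] "liked" : ((PP/S)/NP)\S
    [5,7] S/NP   >
      [5,6] "which" : (S/NP)/(N/NP)
      [6,7] "ate" : N/NP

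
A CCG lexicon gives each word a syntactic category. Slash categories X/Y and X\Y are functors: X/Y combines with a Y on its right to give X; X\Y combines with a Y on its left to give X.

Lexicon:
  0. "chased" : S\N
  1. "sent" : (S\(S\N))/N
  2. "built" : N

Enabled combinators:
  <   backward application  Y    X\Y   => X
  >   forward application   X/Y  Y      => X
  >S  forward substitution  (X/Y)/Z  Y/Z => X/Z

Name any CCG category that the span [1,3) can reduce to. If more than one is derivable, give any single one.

[0,3] S   <
  [0,1] "chased" : S\N
  [1,3] S\(S\N)   >
    [1,2] "sent" : (S\(S\N))/N
    [2,3] "built" : N

S\(S\N)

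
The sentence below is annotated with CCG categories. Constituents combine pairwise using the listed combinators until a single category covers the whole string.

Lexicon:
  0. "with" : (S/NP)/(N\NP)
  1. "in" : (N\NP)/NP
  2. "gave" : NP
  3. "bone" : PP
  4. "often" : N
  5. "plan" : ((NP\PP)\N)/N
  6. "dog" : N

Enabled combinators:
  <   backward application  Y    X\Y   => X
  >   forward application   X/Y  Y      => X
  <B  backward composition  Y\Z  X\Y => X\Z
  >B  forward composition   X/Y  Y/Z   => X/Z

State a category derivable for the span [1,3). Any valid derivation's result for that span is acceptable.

N\NP

[0,7] S   >
  [0,3] S/NP   >
    [0,1] "with" : (S/NP)/(N\NP)
    [1,3] N\NP   >
      [1,2] "in" : (N\NP)/NP
      [2,3] "gave" : NP
  [3,7] NP   <
    [3,4] "bone" : PP
    [4,7] NP\PP   <
      [4,5] "often" : N
      [5,7] (NP\PP)\N   >
        [5,6] "plan" : ((NP\PP)\N)/N
        [6,7] "dog" : N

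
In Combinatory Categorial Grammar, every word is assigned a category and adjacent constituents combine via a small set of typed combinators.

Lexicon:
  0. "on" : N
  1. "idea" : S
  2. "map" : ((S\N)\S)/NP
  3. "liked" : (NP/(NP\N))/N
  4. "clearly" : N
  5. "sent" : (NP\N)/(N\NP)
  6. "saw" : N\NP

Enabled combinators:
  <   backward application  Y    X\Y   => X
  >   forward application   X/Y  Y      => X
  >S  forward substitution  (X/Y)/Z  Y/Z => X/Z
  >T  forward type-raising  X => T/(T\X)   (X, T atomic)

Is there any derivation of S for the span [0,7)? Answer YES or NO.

YES

[0,7] S   <
  [0,1] "on" : N
  [1,7] S\N   <
    [1,2] "idea" : S
    [2,7] (S\N)\S   >
      [2,3] "map" : ((S\N)\S)/NP
      [3,7] NP   >
        [3,5] NP/(NP\N)   >
          [3,4] "liked" : (NP/(NP\N))/N
          [4,5] "clearly" : N
        [5,7] NP\N   >
          [5,6] "sent" : (NP\N)/(N\NP)
          [6,7] "saw" : N\NP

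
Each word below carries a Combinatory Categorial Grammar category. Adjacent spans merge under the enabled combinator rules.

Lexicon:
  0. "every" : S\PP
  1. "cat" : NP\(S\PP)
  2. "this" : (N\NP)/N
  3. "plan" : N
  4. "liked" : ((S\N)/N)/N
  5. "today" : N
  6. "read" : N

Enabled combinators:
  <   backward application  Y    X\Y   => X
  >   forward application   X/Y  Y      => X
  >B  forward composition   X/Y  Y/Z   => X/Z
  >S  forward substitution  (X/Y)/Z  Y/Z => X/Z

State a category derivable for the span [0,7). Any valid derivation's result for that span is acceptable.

[0,7] S   <
  [0,4] N   <
    [0,2] NP   <
      [0,1] "every" : S\PP
      [1,2] "cat" : NP\(S\PP)
    [2,4] N\NP   >
      [2,3] "this" : (N\NP)/N
      [3,4] "plan" : N
  [4,7] S\N   >
    [4,6] (S\N)/N   >
      [4,5] "liked" : ((S\N)/N)/N
      [5,6] "today" : N
    [6,7] "read" : N

S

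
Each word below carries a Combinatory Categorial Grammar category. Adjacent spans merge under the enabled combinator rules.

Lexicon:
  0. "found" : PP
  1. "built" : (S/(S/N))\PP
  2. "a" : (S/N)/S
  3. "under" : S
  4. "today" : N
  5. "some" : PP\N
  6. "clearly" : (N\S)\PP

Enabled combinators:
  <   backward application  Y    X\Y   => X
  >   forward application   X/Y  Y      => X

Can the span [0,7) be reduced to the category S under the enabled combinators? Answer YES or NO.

NO

PP (S/(S/N))\PP (S/N)/S S N PP\N (N\S)\PP
CKY chart[0,7] = {N}; S ∉ chart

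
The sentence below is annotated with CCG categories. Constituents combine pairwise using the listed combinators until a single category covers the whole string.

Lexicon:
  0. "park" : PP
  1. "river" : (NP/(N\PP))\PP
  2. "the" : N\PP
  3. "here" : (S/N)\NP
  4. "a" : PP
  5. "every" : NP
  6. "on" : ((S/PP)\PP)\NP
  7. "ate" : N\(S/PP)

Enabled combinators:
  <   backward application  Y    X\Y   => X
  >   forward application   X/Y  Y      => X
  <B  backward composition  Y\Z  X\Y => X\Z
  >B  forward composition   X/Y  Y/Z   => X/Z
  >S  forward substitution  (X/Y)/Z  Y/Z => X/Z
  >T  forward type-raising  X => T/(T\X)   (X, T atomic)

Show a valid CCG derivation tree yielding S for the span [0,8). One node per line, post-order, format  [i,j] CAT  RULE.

[0,8] S   >
  [0,4] S/N   <
    [0,3] NP   >
      [0,2] NP/(N\PP)   <
        [0,1] "park" : PP
        [1,2] "river" : (NP/(N\PP))\PP
      [2,3] "the" : N\PP
    [3,4] "here" : (S/N)\NP
  [4,8] N   >
    [4,5] N/(N\PP)   >T
      [4,5] "a" : PP
    [5,8] N\PP   <B
      [5,7] (S/PP)\PP   <
        [5,6] "every" : NP
        [6,7] "on" : ((S/PP)\PP)\NP
      [7,8] "ate" : N\(S/PP)

[0,1] PP  lex  "park"
[1,2] (NP/(N\PP))\PP  lex  "river"
[0,2] NP/(N\PP)  <  k=1
[2,3] N\PP  lex  "the"
[0,3] NP  >  k=2
[3,4] (S/N)\NP  lex  "here"
[0,4] S/N  <  k=3
[4,5] PP  lex  "a"
[4,5] N/(N\PP)  >T
[5,6] NP  lex  "every"
[6,7] ((S/PP)\PP)\NP  lex  "on"
[5,7] (S/PP)\PP  <  k=6
[7,8] N\(S/PP)  lex  "ate"
[5,8] N\PP  <B  k=7
[4,8] N  >  k=5
[0,8] S  >  k=4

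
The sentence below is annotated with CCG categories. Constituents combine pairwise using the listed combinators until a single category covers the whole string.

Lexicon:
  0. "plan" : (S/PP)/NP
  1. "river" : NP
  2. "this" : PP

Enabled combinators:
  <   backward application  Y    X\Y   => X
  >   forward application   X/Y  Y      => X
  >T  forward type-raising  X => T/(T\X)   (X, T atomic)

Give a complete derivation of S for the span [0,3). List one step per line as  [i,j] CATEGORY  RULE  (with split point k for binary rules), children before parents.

[0,3] S   >
  [0,2] S/PP   >
    [0,1] "plan" : (S/PP)/NP
    [1,2] "river" : NP
  [2,3] "this" : PP

[0,1] (S/PP)/NP  lex  "plan"
[1,2] NP  lex  "river"
[0,2] S/PP  >  k=1
[2,3] PP  lex  "this"
[0,3] S  >  k=2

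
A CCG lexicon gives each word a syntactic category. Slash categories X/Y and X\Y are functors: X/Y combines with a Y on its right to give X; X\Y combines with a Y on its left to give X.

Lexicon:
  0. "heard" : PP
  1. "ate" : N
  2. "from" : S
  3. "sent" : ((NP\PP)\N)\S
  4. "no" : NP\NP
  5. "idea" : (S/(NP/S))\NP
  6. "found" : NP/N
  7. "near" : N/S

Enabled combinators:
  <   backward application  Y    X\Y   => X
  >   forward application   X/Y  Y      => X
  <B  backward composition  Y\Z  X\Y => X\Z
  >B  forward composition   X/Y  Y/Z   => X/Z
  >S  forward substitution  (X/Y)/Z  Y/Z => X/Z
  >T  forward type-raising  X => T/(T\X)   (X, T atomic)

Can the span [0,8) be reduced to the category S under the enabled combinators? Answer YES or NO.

[0,8] S   >
  [0,6] S/(NP/S)   <
    [0,5] NP   <
      [0,1] "heard" : PP
      [1,5] NP\PP   <B
        [1,4] NP\PP   <
          [1,2] "ate" : N
          [2,4] (NP\PP)\N   <
            [2,3] "from" : S
            [3,4] "sent" : ((NP\PP)\N)\S
        [4,5] "no" : NP\NP
    [5,6] "idea" : (S/(NP/S))\NP
  [6,8] NP/S   >B
    [6,7] "found" : NP/N
    [7,8] "near" : N/S

YES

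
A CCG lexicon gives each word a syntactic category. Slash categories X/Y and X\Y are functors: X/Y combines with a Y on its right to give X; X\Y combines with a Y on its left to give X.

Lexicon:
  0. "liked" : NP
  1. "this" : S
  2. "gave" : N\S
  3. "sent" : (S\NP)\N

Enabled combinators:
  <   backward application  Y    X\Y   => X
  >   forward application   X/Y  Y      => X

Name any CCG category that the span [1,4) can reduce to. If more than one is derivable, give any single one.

S\NP

[0,4] S   <
  [0,1] "liked" : NP
  [1,4] S\NP   <
    [1,3] N   <
      [1,2] "this" : S
      [2,3] "gave" : N\S
    [3,4] "sent" : (S\NP)\N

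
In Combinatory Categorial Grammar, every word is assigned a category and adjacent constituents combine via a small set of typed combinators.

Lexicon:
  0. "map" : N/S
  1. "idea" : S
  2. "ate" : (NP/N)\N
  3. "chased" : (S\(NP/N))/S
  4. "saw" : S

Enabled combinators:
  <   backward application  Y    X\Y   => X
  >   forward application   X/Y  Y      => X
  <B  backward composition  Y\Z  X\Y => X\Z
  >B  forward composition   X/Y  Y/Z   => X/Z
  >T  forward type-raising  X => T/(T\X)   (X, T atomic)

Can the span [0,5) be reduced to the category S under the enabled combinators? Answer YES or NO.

YES

[0,5] S   <
  [0,2] N   >
    [0,1] "map" : N/S
    [1,2] "idea" : S
  [2,5] S\N   <B
    [2,3] "ate" : (NP/N)\N
    [3,5] S\(NP/N)   >
      [3,4] "chased" : (S\(NP/N))/S
      [4,5] "saw" : S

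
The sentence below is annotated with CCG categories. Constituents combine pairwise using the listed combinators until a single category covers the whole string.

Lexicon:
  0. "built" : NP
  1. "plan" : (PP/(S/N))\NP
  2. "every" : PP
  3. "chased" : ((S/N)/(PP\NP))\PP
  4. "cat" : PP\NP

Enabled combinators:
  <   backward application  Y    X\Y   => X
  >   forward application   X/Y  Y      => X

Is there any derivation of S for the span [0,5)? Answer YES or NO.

NP (PP/(S/N))\NP PP ((S/N)/(PP\NP))\PP PP\NP
CKY chart[0,5] = {PP}; S ∉ chart

NO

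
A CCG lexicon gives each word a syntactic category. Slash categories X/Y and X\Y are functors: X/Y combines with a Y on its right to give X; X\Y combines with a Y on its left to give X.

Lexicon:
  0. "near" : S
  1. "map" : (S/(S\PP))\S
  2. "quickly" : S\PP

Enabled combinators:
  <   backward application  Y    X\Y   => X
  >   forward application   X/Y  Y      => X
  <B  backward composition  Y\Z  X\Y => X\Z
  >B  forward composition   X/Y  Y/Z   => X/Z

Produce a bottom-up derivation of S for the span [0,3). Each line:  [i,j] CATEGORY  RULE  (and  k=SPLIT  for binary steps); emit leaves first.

[0,3] S   >
  [0,2] S/(S\PP)   <
    [0,1] "near" : S
    [1,2] "map" : (S/(S\PP))\S
  [2,3] "quickly" : S\PP

[0,1] S  lex  "near"
[1,2] (S/(S\PP))\S  lex  "map"
[0,2] S/(S\PP)  <  k=1
[2,3] S\PP  lex  "quickly"
[0,3] S  >  k=2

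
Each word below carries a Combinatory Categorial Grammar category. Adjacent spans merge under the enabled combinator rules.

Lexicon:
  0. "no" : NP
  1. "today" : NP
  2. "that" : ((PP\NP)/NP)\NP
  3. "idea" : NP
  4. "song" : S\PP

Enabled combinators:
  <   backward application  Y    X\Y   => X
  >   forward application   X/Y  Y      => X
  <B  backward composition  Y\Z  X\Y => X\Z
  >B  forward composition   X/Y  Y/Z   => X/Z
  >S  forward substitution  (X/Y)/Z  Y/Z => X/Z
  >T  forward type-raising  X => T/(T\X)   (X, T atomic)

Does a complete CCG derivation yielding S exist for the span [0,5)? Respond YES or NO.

YES

[0,5] S   <
  [0,4] PP   >
    [0,1] PP/(PP\NP)   >T
      [0,1] "no" : NP
    [1,4] PP\NP   >
      [1,3] (PP\NP)/NP   <
        [1,2] "today" : NP
        [2,3] "that" : ((PP\NP)/NP)\NP
      [3,4] "idea" : NP
  [4,5] "song" : S\PP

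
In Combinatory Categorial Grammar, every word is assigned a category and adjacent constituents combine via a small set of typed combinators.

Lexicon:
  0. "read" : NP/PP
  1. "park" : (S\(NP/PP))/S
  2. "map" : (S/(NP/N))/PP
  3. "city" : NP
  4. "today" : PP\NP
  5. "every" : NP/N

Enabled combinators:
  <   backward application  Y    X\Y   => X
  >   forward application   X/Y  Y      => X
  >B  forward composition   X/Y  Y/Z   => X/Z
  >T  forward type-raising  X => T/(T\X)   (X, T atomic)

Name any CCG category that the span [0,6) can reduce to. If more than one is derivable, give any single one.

[0,6] S   <
  [0,1] "read" : NP/PP
  [1,6] S\(NP/PP)   >
    [1,2] "park" : (S\(NP/PP))/S
    [2,6] S   >
      [2,5] S/(NP/N)   >
        [2,3] "map" : (S/(NP/N))/PP
        [3,5] PP   <
          [3,4] "city" : NP
          [4,5] "today" : PP\NP
      [5,6] "every" : NP/N

S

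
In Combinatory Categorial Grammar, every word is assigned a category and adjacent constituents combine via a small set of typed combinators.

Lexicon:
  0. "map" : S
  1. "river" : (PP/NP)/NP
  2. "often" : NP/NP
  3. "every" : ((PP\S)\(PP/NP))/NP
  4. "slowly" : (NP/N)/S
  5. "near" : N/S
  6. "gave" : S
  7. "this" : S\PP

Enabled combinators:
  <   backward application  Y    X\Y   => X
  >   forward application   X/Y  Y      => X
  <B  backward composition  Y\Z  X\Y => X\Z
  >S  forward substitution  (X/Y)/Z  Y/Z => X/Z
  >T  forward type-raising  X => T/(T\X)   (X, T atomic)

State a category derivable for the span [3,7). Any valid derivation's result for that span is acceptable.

(PP\S)\(PP/NP)

[0,8] S   <
  [0,7] PP   <
    [0,1] "map" : S
    [1,7] PP\S   <
      [1,3] PP/NP   >S
        [1,2] "river" : (PP/NP)/NP
        [2,3] "often" : NP/NP
      [3,7] (PP\S)\(PP/NP)   >
        [3,4] "every" : ((PP\S)\(PP/NP))/NP
        [4,7] NP   >
          [4,6] NP/S   >S
            [4,5] "slowly" : (NP/N)/S
            [5,6] "near" : N/S
          [6,7] "gave" : S
  [7,8] "this" : S\PP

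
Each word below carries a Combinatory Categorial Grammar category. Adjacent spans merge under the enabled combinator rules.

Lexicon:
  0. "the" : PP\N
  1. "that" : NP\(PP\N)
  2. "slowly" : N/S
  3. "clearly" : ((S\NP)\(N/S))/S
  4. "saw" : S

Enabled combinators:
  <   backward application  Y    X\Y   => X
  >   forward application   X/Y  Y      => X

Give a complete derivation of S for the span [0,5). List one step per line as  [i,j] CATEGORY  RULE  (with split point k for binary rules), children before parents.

[0,1] PP\N  lex  "the"
[1,2] NP\(PP\N)  lex  "that"
[0,2] NP  <  k=1
[2,3] N/S  lex  "slowly"
[3,4] ((S\NP)\(N/S))/S  lex  "clearly"
[4,5] S  lex  "saw"
[3,5] (S\NP)\(N/S)  >  k=4
[2,5] S\NP  <  k=3
[0,5] S  <  k=2

[0,5] S   <
  [0,2] NP   <
    [0,1] "the" : PP\N
    [1,2] "that" : NP\(PP\N)
  [2,5] S\NP   <
    [2,3] "slowly" : N/S
    [3,5] (S\NP)\(N/S)   >
      [3,4] "clearly" : ((S\NP)\(N/S))/S
      [4,5] "saw" : S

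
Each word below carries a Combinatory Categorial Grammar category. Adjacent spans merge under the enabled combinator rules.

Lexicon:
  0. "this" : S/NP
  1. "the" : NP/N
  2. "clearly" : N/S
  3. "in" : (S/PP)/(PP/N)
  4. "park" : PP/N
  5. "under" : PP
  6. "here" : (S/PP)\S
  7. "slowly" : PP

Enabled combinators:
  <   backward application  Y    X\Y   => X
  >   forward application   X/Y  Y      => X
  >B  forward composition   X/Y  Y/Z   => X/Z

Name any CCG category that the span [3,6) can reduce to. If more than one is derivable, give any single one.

[0,8] S   >
  [0,7] S/PP   <
    [0,6] S   >
      [0,1] "this" : S/NP
      [1,6] NP   >
        [1,2] "the" : NP/N
        [2,6] N   >
          [2,3] "clearly" : N/S
          [3,6] S   >
            [3,5] S/PP   >
              [3,4] "in" : (S/PP)/(PP/N)
              [4,5] "park" : PP/N
            [5,6] "under" : PP
    [6,7] "here" : (S/PP)\S
  [7,8] "slowly" : PP

S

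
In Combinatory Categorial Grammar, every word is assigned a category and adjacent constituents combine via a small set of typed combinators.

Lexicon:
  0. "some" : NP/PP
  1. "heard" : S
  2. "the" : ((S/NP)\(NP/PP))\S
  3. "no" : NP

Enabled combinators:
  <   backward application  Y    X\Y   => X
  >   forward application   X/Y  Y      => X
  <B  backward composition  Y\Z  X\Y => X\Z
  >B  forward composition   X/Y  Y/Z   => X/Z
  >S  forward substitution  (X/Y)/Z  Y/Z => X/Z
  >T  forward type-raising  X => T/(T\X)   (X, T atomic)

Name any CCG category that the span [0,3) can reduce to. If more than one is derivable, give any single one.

[0,4] S   >
  [0,3] S/NP   <
    [0,1] "some" : NP/PP
    [1,3] (S/NP)\(NP/PP)   <
      [1,2] "heard" : S
      [2,3] "the" : ((S/NP)\(NP/PP))\S
  [3,4] "no" : NP

S/NP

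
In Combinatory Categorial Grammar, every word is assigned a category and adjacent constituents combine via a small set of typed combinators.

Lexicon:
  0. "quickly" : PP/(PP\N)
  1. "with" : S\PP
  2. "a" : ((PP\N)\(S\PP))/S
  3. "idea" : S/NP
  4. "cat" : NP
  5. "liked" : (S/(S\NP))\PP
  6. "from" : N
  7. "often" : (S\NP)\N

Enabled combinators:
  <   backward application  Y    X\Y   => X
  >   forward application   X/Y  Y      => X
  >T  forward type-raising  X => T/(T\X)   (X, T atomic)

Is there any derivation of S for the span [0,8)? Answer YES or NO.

[0,8] S   >
  [0,6] S/(S\NP)   <
    [0,5] PP   >
      [0,1] "quickly" : PP/(PP\N)
      [1,5] PP\N   <
        [1,2] "with" : S\PP
        [2,5] (PP\N)\(S\PP)   >
          [2,3] "a" : ((PP\N)\(S\PP))/S
          [3,5] S   >
            [3,4] "idea" : S/NP
            [4,5] "cat" : NP
    [5,6] "liked" : (S/(S\NP))\PP
  [6,8] S\NP   <
    [6,7] "from" : N
    [7,8] "often" : (S\NP)\N

YES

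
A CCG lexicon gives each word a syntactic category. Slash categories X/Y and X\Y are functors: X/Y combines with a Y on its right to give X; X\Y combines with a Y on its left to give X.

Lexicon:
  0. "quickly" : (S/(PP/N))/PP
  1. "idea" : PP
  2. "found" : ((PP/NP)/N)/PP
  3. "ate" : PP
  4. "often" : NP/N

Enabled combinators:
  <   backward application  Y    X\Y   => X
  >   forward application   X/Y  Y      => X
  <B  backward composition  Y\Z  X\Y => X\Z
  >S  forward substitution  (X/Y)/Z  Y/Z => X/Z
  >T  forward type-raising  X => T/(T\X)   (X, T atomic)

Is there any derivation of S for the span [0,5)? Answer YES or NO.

YES

[0,5] S   >
  [0,2] S/(PP/N)   >
    [0,1] "quickly" : (S/(PP/N))/PP
    [1,2] "idea" : PP
  [2,5] PP/N   >S
    [2,4] (PP/NP)/N   >
      [2,3] "found" : ((PP/NP)/N)/PP
      [3,4] "ate" : PP
    [4,5] "often" : NP/N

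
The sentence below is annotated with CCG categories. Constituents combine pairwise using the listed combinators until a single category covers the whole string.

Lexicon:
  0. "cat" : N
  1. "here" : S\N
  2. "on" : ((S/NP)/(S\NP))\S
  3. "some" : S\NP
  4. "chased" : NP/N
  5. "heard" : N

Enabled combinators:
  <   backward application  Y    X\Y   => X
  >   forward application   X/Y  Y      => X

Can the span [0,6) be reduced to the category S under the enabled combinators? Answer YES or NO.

YES

[0,6] S   >
  [0,4] S/NP   >
    [0,3] (S/NP)/(S\NP)   <
      [0,2] S   <
        [0,1] "cat" : N
        [1,2] "here" : S\N
      [2,3] "on" : ((S/NP)/(S\NP))\S
    [3,4] "some" : S\NP
  [4,6] NP   >
    [4,5] "chased" : NP/N
    [5,6] "heard" : N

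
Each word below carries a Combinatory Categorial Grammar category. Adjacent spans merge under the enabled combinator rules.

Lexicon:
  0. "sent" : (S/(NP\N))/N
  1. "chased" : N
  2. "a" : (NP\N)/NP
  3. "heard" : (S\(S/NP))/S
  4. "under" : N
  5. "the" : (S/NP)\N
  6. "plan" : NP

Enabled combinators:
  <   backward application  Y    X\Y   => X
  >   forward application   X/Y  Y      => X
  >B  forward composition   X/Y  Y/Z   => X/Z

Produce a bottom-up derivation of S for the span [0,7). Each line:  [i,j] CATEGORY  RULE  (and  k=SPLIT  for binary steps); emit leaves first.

[0,7] S   <
  [0,3] S/NP   >B
    [0,2] S/(NP\N)   >
      [0,1] "sent" : (S/(NP\N))/N
      [1,2] "chased" : N
    [2,3] "a" : (NP\N)/NP
  [3,7] S\(S/NP)   >
    [3,4] "heard" : (S\(S/NP))/S
    [4,7] S   >
      [4,6] S/NP   <
        [4,5] "under" : N
        [5,6] "the" : (S/NP)\N
      [6,7] "plan" : NP

[0,1] (S/(NP\N))/N  lex  "sent"
[1,2] N  lex  "chased"
[0,2] S/(NP\N)  >  k=1
[2,3] (NP\N)/NP  lex  "a"
[0,3] S/NP  >B  k=2
[3,4] (S\(S/NP))/S  lex  "heard"
[4,5] N  lex  "under"
[5,6] (S/NP)\N  lex  "the"
[4,6] S/NP  <  k=5
[6,7] NP  lex  "plan"
[4,7] S  >  k=6
[3,7] S\(S/NP)  >  k=4
[0,7] S  <  k=3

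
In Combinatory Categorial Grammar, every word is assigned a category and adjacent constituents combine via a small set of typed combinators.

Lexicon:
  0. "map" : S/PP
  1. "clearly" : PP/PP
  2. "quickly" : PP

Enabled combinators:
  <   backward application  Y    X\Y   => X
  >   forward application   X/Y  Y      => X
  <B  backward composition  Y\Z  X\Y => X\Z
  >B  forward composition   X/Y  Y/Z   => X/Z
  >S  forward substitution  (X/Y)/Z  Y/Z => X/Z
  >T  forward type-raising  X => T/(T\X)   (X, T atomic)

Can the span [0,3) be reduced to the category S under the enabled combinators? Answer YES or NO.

[0,3] S   >
  [0,2] S/PP   >B
    [0,1] "map" : S/PP
    [1,2] "clearly" : PP/PP
  [2,3] "quickly" : PP

YES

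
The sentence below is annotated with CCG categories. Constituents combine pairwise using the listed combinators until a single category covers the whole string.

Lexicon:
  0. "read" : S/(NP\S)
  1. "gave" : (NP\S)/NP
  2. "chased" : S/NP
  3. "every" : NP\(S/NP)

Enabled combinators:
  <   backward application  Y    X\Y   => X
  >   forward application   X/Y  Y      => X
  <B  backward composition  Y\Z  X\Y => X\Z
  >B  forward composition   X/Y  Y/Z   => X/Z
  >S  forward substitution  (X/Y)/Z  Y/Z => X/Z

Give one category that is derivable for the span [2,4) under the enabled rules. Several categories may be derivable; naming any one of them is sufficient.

NP

[0,4] S   >
  [0,2] S/NP   >B
    [0,1] "read" : S/(NP\S)
    [1,2] "gave" : (NP\S)/NP
  [2,4] NP   <
    [2,3] "chased" : S/NP
    [3,4] "every" : NP\(S/NP)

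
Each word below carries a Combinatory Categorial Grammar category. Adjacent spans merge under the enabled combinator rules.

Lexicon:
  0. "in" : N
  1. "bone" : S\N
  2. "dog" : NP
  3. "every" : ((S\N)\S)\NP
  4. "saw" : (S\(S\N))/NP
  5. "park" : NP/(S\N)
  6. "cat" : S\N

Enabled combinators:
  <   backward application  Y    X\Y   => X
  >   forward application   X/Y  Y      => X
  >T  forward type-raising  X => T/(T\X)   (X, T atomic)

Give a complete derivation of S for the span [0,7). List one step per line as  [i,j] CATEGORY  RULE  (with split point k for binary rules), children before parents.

[0,7] S   <
  [0,4] S\N   <
    [0,2] S   >
      [0,1] S/(S\N)   >T
        [0,1] "in" : N
      [1,2] "bone" : S\N
    [2,4] (S\N)\S   <
      [2,3] "dog" : NP
      [3,4] "every" : ((S\N)\S)\NP
  [4,7] S\(S\N)   >
    [4,5] "saw" : (S\(S\N))/NP
    [5,7] NP   >
      [5,6] "park" : NP/(S\N)
      [6,7] "cat" : S\N

[0,1] N  lex  "in"
[0,1] S/(S\N)  >T
[1,2] S\N  lex  "bone"
[0,2] S  >  k=1
[2,3] NP  lex  "dog"
[3,4] ((S\N)\S)\NP  lex  "every"
[2,4] (S\N)\S  <  k=3
[0,4] S\N  <  k=2
[4,5] (S\(S\N))/NP  lex  "saw"
[5,6] NP/(S\N)  lex  "park"
[6,7] S\N  lex  "cat"
[5,7] NP  >  k=6
[4,7] S\(S\N)  >  k=5
[0,7] S  <  k=4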